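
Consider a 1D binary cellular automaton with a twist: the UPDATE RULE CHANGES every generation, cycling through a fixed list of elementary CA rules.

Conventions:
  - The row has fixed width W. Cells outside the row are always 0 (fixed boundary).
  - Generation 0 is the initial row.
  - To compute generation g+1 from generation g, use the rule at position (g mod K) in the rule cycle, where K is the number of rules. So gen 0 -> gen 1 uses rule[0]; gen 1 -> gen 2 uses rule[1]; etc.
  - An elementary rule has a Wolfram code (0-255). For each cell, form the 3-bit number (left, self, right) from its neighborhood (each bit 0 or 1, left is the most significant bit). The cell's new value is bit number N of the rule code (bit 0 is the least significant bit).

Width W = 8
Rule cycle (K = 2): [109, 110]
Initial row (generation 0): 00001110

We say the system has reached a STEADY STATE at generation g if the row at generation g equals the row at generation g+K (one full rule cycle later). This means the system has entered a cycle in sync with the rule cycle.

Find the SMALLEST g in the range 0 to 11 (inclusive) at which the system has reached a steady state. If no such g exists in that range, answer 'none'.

Answer: none

Derivation:
Gen 0: 00001110
Gen 1 (rule 109): 11101010
Gen 2 (rule 110): 10111110
Gen 3 (rule 109): 11100010
Gen 4 (rule 110): 10100110
Gen 5 (rule 109): 11100110
Gen 6 (rule 110): 10101110
Gen 7 (rule 109): 11111010
Gen 8 (rule 110): 10001110
Gen 9 (rule 109): 10101010
Gen 10 (rule 110): 11111110
Gen 11 (rule 109): 10000010
Gen 12 (rule 110): 10000110
Gen 13 (rule 109): 10110110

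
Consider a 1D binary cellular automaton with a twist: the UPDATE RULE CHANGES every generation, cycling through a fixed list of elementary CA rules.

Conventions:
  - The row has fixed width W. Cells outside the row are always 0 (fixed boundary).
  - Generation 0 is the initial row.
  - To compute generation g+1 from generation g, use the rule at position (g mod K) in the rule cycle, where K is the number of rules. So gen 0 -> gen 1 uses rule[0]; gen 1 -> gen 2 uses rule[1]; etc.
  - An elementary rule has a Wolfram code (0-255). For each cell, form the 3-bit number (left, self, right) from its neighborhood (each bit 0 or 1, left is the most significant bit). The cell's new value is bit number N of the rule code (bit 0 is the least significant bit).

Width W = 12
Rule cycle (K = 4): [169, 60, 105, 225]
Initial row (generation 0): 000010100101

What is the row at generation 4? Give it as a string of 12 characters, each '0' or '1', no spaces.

Gen 0: 000010100101
Gen 1 (rule 169): 111001000010
Gen 2 (rule 60): 100101100011
Gen 3 (rule 105): 000011101011
Gen 4 (rule 225): 111001110101

Answer: 111001110101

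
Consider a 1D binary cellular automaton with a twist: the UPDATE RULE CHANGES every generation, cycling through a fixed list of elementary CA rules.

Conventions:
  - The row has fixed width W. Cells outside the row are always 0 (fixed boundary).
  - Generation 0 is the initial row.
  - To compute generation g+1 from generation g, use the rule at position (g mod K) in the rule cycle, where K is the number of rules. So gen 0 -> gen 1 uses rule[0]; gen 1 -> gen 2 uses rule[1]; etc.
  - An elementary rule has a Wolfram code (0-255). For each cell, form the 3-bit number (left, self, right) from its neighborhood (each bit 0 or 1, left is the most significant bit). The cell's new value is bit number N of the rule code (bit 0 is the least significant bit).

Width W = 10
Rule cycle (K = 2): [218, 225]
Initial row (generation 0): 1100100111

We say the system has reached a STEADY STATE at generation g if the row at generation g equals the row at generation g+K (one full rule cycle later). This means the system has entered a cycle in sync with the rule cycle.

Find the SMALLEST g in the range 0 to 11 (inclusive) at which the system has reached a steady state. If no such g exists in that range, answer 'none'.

Gen 0: 1100100111
Gen 1 (rule 218): 1111011111
Gen 2 (rule 225): 0111101111
Gen 3 (rule 218): 1111101111
Gen 4 (rule 225): 0111110111
Gen 5 (rule 218): 1111110111
Gen 6 (rule 225): 0111111011
Gen 7 (rule 218): 1111111011
Gen 8 (rule 225): 0111111101
Gen 9 (rule 218): 1111111100
Gen 10 (rule 225): 0111111101
Gen 11 (rule 218): 1111111100
Gen 12 (rule 225): 0111111101
Gen 13 (rule 218): 1111111100

Answer: 8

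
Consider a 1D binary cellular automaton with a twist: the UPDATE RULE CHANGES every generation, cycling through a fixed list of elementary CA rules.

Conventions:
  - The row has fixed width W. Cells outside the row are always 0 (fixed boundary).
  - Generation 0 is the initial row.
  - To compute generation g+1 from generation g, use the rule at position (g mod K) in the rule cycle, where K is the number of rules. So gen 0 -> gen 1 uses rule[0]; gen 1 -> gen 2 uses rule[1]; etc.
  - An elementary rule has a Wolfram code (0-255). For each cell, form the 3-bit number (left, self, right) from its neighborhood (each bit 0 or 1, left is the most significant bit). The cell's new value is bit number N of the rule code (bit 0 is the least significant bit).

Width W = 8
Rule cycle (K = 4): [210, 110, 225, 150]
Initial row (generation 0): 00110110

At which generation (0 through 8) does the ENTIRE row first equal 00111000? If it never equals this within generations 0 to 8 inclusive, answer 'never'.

Gen 0: 00110110
Gen 1 (rule 210): 01010011
Gen 2 (rule 110): 11110111
Gen 3 (rule 225): 01111011
Gen 4 (rule 150): 10110000
Gen 5 (rule 210): 00011000
Gen 6 (rule 110): 00111000
Gen 7 (rule 225): 10011011
Gen 8 (rule 150): 11100000

Answer: 6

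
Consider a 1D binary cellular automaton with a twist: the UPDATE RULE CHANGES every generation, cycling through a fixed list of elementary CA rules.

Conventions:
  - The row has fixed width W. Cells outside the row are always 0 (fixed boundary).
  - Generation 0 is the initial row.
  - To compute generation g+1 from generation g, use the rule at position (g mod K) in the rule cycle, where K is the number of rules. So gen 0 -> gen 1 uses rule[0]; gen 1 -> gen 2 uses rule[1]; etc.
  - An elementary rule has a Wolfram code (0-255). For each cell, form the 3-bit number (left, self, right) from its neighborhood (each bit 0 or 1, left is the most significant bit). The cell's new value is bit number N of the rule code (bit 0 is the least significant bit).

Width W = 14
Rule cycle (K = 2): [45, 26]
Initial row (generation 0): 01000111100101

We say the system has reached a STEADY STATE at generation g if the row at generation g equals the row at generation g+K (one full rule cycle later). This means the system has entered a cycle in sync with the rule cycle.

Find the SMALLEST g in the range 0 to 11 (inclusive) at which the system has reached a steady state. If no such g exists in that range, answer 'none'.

Answer: none

Derivation:
Gen 0: 01000111100101
Gen 1 (rule 45): 01010100000111
Gen 2 (rule 26): 10000010001100
Gen 3 (rule 45): 10111010101001
Gen 4 (rule 26): 00100000000110
Gen 5 (rule 45): 10101111110100
Gen 6 (rule 26): 00001000000010
Gen 7 (rule 45): 11101011111010
Gen 8 (rule 26): 10000010000001
Gen 9 (rule 45): 10111010111101
Gen 10 (rule 26): 00100000100000
Gen 11 (rule 45): 10101110101111
Gen 12 (rule 26): 00001000001000
Gen 13 (rule 45): 11101011101011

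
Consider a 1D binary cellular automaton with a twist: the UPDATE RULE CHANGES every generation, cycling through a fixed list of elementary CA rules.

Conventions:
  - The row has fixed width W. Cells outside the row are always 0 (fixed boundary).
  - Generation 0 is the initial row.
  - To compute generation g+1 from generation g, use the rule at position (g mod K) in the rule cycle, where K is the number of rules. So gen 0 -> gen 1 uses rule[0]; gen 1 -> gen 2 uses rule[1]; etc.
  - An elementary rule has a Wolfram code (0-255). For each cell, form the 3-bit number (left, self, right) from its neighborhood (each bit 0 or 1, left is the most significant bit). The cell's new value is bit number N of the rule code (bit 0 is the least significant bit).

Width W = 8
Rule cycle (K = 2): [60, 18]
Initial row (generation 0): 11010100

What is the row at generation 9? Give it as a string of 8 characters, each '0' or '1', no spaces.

Answer: 00001101

Derivation:
Gen 0: 11010100
Gen 1 (rule 60): 10111110
Gen 2 (rule 18): 00000001
Gen 3 (rule 60): 00000001
Gen 4 (rule 18): 00000010
Gen 5 (rule 60): 00000011
Gen 6 (rule 18): 00000100
Gen 7 (rule 60): 00000110
Gen 8 (rule 18): 00001001
Gen 9 (rule 60): 00001101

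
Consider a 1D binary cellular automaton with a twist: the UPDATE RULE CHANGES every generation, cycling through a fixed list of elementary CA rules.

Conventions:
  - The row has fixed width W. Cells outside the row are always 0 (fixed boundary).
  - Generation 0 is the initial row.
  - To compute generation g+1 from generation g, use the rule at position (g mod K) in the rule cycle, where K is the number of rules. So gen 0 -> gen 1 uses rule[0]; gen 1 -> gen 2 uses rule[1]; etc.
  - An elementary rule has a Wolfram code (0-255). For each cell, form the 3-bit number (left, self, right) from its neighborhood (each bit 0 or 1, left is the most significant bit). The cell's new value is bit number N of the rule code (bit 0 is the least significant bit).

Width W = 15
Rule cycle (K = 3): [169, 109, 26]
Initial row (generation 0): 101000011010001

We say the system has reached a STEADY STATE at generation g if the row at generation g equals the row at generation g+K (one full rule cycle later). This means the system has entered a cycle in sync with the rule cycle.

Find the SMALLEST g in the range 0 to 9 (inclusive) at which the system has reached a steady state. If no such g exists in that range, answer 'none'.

Gen 0: 101000011010001
Gen 1 (rule 169): 010011010100100
Gen 2 (rule 109): 010011111100101
Gen 3 (rule 26): 101110000011000
Gen 4 (rule 169): 011100111010011
Gen 5 (rule 109): 010100101110011
Gen 6 (rule 26): 100011001001110
Gen 7 (rule 169): 001010000001100
Gen 8 (rule 109): 101110111101101
Gen 9 (rule 26): 001000100001000
Gen 10 (rule 169): 100010001100011
Gen 11 (rule 109): 101010101101011
Gen 12 (rule 26): 000000001000010

Answer: none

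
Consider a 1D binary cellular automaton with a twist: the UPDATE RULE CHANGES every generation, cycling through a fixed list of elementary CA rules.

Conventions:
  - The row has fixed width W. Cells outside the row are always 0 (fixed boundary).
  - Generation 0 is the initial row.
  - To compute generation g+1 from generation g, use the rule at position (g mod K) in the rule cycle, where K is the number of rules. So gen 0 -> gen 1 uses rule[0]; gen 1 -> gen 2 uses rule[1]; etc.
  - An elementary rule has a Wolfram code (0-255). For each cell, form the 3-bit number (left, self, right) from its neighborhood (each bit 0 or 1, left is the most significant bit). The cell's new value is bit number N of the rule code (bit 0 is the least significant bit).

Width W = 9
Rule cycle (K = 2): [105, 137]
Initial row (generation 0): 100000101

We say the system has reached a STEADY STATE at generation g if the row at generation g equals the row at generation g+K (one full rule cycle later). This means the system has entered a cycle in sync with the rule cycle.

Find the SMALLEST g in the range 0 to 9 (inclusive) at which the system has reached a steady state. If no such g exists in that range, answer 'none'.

Gen 0: 100000101
Gen 1 (rule 105): 001110010
Gen 2 (rule 137): 101100000
Gen 3 (rule 105): 011101111
Gen 4 (rule 137): 011001110
Gen 5 (rule 105): 011001010
Gen 6 (rule 137): 010000000
Gen 7 (rule 105): 000111111
Gen 8 (rule 137): 110111110
Gen 9 (rule 105): 111100010
Gen 10 (rule 137): 111001000
Gen 11 (rule 105): 101000011

Answer: none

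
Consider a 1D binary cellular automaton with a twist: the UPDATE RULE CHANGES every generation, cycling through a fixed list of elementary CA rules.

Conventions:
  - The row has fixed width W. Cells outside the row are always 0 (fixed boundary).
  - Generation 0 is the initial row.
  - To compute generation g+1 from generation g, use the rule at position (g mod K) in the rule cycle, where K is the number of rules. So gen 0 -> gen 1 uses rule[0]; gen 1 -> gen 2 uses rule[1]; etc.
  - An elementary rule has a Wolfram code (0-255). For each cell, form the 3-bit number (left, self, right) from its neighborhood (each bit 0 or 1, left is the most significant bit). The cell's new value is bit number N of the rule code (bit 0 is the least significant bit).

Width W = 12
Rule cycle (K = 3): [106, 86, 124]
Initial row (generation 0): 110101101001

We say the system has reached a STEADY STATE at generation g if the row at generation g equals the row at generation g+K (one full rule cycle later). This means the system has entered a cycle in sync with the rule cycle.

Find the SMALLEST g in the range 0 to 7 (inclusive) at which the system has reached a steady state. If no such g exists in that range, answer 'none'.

Answer: none

Derivation:
Gen 0: 110101101001
Gen 1 (rule 106): 111011110010
Gen 2 (rule 86): 001000011111
Gen 3 (rule 124): 001100010001
Gen 4 (rule 106): 011100100010
Gen 5 (rule 86): 100111110111
Gen 6 (rule 124): 110100011101
Gen 7 (rule 106): 111000110110
Gen 8 (rule 86): 001101010011
Gen 9 (rule 124): 001111111011
Gen 10 (rule 106): 011000001111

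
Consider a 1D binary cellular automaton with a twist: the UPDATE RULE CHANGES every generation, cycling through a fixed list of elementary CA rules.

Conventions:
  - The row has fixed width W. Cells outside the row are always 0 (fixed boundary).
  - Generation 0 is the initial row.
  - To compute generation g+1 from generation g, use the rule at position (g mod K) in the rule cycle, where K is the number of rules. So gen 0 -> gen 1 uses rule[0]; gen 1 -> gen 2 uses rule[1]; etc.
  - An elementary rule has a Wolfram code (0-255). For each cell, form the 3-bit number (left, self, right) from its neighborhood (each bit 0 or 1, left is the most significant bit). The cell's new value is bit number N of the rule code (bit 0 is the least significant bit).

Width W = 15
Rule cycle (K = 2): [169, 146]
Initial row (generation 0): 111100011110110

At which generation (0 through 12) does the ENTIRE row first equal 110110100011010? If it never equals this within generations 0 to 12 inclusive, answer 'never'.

Gen 0: 111100011110110
Gen 1 (rule 169): 111001011101100
Gen 2 (rule 146): 010110001000010
Gen 3 (rule 169): 001100100011000
Gen 4 (rule 146): 010011010100100
Gen 5 (rule 169): 000010101000001
Gen 6 (rule 146): 000100000100010
Gen 7 (rule 169): 110001110001000
Gen 8 (rule 146): 001010101010100
Gen 9 (rule 169): 100101010101001
Gen 10 (rule 146): 011000000000110
Gen 11 (rule 169): 010011111110100
Gen 12 (rule 146): 101101111100010

Answer: never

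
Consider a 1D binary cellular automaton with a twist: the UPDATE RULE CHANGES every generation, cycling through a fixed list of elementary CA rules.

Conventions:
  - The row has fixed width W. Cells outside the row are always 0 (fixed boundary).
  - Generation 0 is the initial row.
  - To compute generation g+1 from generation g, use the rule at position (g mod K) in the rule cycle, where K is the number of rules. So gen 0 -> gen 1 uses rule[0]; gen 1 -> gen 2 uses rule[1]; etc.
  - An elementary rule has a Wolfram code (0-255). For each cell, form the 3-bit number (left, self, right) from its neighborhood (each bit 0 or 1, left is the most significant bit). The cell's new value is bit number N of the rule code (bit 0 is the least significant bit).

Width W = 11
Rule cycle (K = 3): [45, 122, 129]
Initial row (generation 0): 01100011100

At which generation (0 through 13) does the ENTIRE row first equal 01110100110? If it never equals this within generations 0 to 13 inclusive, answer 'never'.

Gen 0: 01100011100
Gen 1 (rule 45): 01001010001
Gen 2 (rule 122): 10110101010
Gen 3 (rule 129): 00000000000
Gen 4 (rule 45): 11111111111
Gen 5 (rule 122): 10000000001
Gen 6 (rule 129): 00111111100
Gen 7 (rule 45): 10100000001
Gen 8 (rule 122): 01010000010
Gen 9 (rule 129): 00000111000
Gen 10 (rule 45): 11110100011
Gen 11 (rule 122): 10011010111
Gen 12 (rule 129): 00000000010
Gen 13 (rule 45): 11111111010

Answer: never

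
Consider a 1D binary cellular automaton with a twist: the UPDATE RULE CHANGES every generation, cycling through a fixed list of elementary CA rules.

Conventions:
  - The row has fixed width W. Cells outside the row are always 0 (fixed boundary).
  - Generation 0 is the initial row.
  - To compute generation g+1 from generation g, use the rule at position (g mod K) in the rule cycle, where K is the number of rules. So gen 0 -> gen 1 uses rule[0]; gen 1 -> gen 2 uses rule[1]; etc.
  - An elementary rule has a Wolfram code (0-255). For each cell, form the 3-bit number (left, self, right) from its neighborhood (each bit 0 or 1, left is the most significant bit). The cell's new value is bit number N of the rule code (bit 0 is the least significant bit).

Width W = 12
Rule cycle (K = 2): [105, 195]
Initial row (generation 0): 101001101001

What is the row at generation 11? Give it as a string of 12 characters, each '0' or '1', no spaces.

Gen 0: 101001101001
Gen 1 (rule 105): 010001110000
Gen 2 (rule 195): 100110110111
Gen 3 (rule 105): 000111111101
Gen 4 (rule 195): 111011111100
Gen 5 (rule 105): 101110000101
Gen 6 (rule 195): 000110111000
Gen 7 (rule 105): 110111101011
Gen 8 (rule 195): 010011100001
Gen 9 (rule 105): 000010101100
Gen 10 (rule 195): 111100000101
Gen 11 (rule 105): 100101110010

Answer: 100101110010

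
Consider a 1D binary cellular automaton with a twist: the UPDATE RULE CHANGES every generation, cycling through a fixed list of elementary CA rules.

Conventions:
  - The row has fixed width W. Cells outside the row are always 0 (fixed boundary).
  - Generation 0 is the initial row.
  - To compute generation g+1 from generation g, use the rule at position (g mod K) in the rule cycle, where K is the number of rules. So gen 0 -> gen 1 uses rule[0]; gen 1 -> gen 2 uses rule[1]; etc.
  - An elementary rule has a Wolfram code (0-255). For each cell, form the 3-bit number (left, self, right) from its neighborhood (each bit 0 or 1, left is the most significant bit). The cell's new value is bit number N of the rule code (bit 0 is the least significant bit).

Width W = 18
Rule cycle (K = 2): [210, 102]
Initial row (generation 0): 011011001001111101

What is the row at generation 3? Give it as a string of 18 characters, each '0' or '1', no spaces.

Answer: 011001101001101010

Derivation:
Gen 0: 011011001001111101
Gen 1 (rule 210): 101001110110111100
Gen 2 (rule 102): 111010011011000100
Gen 3 (rule 210): 011001101001101010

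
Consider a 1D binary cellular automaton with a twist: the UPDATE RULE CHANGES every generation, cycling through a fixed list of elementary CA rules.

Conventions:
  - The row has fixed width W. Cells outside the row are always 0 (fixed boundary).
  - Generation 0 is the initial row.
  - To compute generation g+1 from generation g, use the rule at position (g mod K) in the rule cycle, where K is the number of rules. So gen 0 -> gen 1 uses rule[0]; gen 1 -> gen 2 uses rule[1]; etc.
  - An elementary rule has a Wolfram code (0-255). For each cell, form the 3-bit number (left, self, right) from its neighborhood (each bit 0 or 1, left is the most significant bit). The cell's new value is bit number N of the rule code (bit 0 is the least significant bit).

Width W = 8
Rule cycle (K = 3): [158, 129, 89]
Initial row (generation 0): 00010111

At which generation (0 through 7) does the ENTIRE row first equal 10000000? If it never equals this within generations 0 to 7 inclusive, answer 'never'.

Gen 0: 00010111
Gen 1 (rule 158): 00110110
Gen 2 (rule 129): 10000000
Gen 3 (rule 89): 01111111
Gen 4 (rule 158): 11111110
Gen 5 (rule 129): 01111100
Gen 6 (rule 89): 01000111
Gen 7 (rule 158): 11101110

Answer: 2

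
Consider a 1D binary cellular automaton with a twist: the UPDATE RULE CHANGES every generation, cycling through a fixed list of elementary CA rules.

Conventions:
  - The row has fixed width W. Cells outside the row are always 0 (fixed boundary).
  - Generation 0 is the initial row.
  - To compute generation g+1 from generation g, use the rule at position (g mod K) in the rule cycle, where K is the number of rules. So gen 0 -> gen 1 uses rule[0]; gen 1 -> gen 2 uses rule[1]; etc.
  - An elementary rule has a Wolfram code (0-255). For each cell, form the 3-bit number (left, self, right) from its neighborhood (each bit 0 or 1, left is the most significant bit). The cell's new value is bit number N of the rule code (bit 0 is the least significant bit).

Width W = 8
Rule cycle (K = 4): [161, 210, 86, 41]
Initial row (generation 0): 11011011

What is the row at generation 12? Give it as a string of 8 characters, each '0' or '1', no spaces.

Gen 0: 11011011
Gen 1 (rule 161): 00100100
Gen 2 (rule 210): 01011010
Gen 3 (rule 86): 11001011
Gen 4 (rule 41): 10000110
Gen 5 (rule 161): 00110000
Gen 6 (rule 210): 01011000
Gen 7 (rule 86): 11001100
Gen 8 (rule 41): 10001001
Gen 9 (rule 161): 00100000
Gen 10 (rule 210): 01010000
Gen 11 (rule 86): 11011000
Gen 12 (rule 41): 10110011

Answer: 10110011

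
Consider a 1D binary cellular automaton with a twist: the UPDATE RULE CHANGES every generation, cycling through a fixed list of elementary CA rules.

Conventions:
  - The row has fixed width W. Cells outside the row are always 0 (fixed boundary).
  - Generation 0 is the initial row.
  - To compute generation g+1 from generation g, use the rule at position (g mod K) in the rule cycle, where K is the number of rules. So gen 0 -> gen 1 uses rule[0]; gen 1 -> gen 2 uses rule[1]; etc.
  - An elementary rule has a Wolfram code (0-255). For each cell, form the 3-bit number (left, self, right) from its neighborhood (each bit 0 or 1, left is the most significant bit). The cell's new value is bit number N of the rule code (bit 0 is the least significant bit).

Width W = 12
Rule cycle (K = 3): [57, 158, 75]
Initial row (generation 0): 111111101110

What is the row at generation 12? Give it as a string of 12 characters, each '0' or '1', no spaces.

Answer: 100010110010

Derivation:
Gen 0: 111111101110
Gen 1 (rule 57): 100000011001
Gen 2 (rule 158): 110000110111
Gen 3 (rule 75): 110111110101
Gen 4 (rule 57): 101100001010
Gen 5 (rule 158): 101010011011
Gen 6 (rule 75): 000000111011
Gen 7 (rule 57): 111110100110
Gen 8 (rule 158): 111100111101
Gen 9 (rule 75): 100101100100
Gen 10 (rule 57): 010011010011
Gen 11 (rule 158): 111110011110
Gen 12 (rule 75): 100010110010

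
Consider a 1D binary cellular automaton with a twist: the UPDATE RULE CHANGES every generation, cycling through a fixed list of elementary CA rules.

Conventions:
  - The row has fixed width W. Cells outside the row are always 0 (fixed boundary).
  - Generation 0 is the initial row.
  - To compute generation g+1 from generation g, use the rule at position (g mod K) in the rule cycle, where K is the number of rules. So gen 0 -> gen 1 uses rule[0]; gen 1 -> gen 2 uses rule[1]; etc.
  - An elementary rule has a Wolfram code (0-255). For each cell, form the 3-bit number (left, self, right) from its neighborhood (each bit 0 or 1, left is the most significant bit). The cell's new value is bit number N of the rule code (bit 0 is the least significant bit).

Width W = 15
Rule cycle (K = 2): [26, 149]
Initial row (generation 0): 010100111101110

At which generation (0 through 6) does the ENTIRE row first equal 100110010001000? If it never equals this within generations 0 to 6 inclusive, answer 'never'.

Answer: 3

Derivation:
Gen 0: 010100111101110
Gen 1 (rule 26): 100011100001001
Gen 2 (rule 149): 111001011101101
Gen 3 (rule 26): 100110010001000
Gen 4 (rule 149): 110001011101111
Gen 5 (rule 26): 101010010001000
Gen 6 (rule 149): 101011011101111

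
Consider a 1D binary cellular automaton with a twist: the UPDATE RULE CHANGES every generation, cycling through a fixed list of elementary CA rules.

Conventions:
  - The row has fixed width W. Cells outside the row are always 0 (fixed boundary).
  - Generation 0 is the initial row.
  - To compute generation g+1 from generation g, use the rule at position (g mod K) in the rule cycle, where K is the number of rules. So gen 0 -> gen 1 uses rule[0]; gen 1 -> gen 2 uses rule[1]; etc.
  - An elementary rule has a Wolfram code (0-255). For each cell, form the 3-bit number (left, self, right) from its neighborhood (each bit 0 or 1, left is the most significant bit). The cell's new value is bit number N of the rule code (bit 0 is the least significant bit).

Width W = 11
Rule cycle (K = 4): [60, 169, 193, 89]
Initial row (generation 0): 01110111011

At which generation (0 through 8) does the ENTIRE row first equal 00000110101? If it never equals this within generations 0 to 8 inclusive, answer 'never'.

Answer: never

Derivation:
Gen 0: 01110111011
Gen 1 (rule 60): 01001100110
Gen 2 (rule 169): 00001000100
Gen 3 (rule 193): 11100010001
Gen 4 (rule 89): 10111001100
Gen 5 (rule 60): 11100101010
Gen 6 (rule 169): 11000010100
Gen 7 (rule 193): 01011000001
Gen 8 (rule 89): 00011111100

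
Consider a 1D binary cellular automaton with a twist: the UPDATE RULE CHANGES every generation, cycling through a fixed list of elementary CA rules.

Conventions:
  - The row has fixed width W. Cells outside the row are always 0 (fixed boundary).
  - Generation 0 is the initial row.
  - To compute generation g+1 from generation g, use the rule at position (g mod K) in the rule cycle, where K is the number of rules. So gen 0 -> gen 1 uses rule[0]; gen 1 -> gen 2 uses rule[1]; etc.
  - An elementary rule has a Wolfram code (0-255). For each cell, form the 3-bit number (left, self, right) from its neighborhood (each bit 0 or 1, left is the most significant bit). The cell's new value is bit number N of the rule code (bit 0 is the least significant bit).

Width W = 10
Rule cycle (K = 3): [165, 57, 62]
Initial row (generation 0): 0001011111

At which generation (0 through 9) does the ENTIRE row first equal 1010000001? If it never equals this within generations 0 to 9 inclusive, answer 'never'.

Answer: 8

Derivation:
Gen 0: 0001011111
Gen 1 (rule 165): 1101101110
Gen 2 (rule 57): 1011011001
Gen 3 (rule 62): 1110110111
Gen 4 (rule 165): 0101001010
Gen 5 (rule 57): 0010100101
Gen 6 (rule 62): 0111111111
Gen 7 (rule 165): 0011111110
Gen 8 (rule 57): 1010000001
Gen 9 (rule 62): 1111000011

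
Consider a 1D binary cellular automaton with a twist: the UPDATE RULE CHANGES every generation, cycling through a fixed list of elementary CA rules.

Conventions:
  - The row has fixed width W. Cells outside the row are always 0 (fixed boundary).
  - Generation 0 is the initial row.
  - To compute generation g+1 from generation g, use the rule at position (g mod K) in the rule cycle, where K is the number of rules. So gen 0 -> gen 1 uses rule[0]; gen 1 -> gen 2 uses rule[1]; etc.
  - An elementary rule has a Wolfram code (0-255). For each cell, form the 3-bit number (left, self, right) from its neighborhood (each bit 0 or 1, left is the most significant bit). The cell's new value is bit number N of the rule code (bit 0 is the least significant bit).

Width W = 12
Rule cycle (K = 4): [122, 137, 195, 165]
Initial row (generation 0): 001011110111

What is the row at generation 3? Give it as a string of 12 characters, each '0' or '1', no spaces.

Answer: 111001101011

Derivation:
Gen 0: 001011110111
Gen 1 (rule 122): 010110011101
Gen 2 (rule 137): 000100011000
Gen 3 (rule 195): 111001101011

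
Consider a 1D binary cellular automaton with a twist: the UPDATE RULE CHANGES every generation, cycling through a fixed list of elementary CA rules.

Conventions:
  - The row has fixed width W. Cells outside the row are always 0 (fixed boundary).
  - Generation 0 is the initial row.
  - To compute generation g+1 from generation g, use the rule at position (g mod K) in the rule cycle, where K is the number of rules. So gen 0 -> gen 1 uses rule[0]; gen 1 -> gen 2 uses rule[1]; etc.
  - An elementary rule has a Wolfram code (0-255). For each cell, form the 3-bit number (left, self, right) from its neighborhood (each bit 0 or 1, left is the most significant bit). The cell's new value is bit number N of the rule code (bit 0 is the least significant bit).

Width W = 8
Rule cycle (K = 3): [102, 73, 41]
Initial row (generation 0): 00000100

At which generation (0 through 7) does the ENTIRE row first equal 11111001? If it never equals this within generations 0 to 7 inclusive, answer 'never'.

Gen 0: 00000100
Gen 1 (rule 102): 00001100
Gen 2 (rule 73): 11101101
Gen 3 (rule 41): 10011010
Gen 4 (rule 102): 10101110
Gen 5 (rule 73): 00001010
Gen 6 (rule 41): 11100100
Gen 7 (rule 102): 00101100

Answer: never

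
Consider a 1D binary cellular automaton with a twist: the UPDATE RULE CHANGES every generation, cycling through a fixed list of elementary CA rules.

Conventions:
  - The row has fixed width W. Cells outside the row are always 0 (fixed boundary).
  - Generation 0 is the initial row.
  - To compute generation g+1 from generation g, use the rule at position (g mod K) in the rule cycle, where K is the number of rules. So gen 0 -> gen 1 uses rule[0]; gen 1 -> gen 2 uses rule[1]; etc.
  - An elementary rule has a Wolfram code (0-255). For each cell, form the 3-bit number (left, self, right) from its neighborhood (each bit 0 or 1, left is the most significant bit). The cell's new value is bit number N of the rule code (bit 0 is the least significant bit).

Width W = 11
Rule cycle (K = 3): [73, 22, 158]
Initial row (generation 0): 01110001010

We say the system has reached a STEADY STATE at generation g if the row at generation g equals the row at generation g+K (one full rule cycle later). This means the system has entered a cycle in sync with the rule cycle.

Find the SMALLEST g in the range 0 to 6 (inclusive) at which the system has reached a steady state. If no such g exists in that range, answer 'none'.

Gen 0: 01110001010
Gen 1 (rule 73): 01010100000
Gen 2 (rule 22): 11010110000
Gen 3 (rule 158): 10010101000
Gen 4 (rule 73): 00000000011
Gen 5 (rule 22): 00000000100
Gen 6 (rule 158): 00000001110
Gen 7 (rule 73): 11111101010
Gen 8 (rule 22): 00000001011
Gen 9 (rule 158): 00000011010

Answer: none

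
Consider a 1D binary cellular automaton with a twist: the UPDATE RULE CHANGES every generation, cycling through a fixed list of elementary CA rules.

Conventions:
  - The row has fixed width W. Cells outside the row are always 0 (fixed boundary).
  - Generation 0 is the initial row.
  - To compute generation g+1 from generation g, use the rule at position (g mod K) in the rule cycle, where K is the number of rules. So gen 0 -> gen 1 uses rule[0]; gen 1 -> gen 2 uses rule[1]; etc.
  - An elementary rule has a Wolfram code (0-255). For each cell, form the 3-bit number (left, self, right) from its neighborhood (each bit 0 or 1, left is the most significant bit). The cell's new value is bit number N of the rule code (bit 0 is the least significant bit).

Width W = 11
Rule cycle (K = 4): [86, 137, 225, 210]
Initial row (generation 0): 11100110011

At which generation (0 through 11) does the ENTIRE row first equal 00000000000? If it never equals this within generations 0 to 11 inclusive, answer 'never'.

Answer: 7

Derivation:
Gen 0: 11100110011
Gen 1 (rule 86): 00111011101
Gen 2 (rule 137): 10110011000
Gen 3 (rule 225): 01010001011
Gen 4 (rule 210): 10001010001
Gen 5 (rule 86): 11011011011
Gen 6 (rule 137): 10010010010
Gen 7 (rule 225): 00000000000
Gen 8 (rule 210): 00000000000
Gen 9 (rule 86): 00000000000
Gen 10 (rule 137): 11111111111
Gen 11 (rule 225): 01111111111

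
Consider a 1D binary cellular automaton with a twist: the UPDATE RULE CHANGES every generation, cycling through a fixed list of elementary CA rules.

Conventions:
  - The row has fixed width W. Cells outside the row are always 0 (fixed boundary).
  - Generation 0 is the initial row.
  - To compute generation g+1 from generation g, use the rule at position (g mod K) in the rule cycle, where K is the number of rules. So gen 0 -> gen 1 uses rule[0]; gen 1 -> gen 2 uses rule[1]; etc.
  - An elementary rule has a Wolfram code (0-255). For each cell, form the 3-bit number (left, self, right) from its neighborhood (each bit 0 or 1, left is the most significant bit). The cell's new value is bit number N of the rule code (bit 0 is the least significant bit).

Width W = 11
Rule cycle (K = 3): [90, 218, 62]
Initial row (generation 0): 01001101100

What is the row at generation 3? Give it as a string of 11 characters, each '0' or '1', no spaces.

Answer: 01100011000

Derivation:
Gen 0: 01001101100
Gen 1 (rule 90): 10111101110
Gen 2 (rule 218): 00111101111
Gen 3 (rule 62): 01100011000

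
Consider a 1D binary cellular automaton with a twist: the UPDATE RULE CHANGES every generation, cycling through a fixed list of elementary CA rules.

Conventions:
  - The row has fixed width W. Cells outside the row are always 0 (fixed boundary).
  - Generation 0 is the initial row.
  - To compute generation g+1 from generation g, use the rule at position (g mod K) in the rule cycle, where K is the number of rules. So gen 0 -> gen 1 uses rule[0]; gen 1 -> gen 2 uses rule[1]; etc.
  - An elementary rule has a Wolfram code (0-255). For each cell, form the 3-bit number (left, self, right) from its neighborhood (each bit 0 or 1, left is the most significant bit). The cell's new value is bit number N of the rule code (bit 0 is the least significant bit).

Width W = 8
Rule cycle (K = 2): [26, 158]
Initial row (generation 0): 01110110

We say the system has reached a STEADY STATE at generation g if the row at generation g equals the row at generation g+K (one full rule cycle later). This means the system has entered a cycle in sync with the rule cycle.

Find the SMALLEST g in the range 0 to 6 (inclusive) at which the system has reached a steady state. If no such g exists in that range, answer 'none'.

Gen 0: 01110110
Gen 1 (rule 26): 11000101
Gen 2 (rule 158): 10101101
Gen 3 (rule 26): 00001000
Gen 4 (rule 158): 00011100
Gen 5 (rule 26): 00110010
Gen 6 (rule 158): 01101111
Gen 7 (rule 26): 11001000
Gen 8 (rule 158): 10111100

Answer: none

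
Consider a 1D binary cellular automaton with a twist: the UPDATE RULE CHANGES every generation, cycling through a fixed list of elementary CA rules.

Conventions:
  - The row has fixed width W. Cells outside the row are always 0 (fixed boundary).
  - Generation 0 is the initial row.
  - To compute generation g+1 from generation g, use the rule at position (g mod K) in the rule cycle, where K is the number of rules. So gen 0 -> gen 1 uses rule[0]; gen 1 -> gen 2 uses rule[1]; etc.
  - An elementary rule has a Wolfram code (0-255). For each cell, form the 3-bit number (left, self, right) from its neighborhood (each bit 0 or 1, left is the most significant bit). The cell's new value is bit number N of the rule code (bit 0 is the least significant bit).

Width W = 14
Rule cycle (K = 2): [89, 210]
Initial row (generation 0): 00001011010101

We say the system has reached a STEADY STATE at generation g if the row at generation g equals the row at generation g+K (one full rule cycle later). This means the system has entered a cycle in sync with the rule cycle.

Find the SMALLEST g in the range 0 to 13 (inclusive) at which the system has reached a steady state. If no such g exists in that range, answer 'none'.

Gen 0: 00001011010101
Gen 1 (rule 89): 11100011000000
Gen 2 (rule 210): 01110101100000
Gen 3 (rule 89): 01010001111111
Gen 4 (rule 210): 10001010111111
Gen 5 (rule 89): 01100000100001
Gen 6 (rule 210): 10110001010010
Gen 7 (rule 89): 00111100001001
Gen 8 (rule 210): 01011110010110
Gen 9 (rule 89): 00010011000111
Gen 10 (rule 210): 00101101101011
Gen 11 (rule 89): 10001101100011
Gen 12 (rule 210): 01010100110101
Gen 13 (rule 89): 00000010110000
Gen 14 (rule 210): 00000100011000
Gen 15 (rule 89): 11110011011111

Answer: none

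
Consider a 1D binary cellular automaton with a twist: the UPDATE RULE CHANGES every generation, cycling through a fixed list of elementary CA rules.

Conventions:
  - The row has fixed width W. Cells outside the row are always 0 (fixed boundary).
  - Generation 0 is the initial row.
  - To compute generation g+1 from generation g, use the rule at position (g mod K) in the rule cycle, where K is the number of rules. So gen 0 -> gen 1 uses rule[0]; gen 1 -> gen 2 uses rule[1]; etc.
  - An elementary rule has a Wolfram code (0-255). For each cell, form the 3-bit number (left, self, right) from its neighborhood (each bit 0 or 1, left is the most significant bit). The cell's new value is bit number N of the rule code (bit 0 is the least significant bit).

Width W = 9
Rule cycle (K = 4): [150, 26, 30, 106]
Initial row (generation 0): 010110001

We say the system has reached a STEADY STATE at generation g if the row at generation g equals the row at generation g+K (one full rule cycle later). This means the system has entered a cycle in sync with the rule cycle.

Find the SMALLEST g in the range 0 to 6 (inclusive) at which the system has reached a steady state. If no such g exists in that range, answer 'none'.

Gen 0: 010110001
Gen 1 (rule 150): 110001011
Gen 2 (rule 26): 101010010
Gen 3 (rule 30): 101011111
Gen 4 (rule 106): 010110001
Gen 5 (rule 150): 110001011
Gen 6 (rule 26): 101010010
Gen 7 (rule 30): 101011111
Gen 8 (rule 106): 010110001
Gen 9 (rule 150): 110001011
Gen 10 (rule 26): 101010010

Answer: 0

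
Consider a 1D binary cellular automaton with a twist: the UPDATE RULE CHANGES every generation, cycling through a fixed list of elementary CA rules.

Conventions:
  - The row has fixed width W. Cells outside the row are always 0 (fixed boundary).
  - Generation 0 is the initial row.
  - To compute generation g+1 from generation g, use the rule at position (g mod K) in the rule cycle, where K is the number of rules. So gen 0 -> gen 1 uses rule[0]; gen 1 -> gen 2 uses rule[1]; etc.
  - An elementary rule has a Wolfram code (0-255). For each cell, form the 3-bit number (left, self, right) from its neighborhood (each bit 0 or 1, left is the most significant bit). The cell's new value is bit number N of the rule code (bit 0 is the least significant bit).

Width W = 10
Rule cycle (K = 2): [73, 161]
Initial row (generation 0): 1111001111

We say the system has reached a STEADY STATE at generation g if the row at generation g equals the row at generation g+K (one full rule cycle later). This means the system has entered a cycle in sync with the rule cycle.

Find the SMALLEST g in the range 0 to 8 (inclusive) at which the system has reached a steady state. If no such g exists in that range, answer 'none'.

Gen 0: 1111001111
Gen 1 (rule 73): 1001001001
Gen 2 (rule 161): 0000000000
Gen 3 (rule 73): 1111111111
Gen 4 (rule 161): 0111111110
Gen 5 (rule 73): 0100000010
Gen 6 (rule 161): 0001111000
Gen 7 (rule 73): 1101001011
Gen 8 (rule 161): 0010000100
Gen 9 (rule 73): 1000110001
Gen 10 (rule 161): 0010000100

Answer: 8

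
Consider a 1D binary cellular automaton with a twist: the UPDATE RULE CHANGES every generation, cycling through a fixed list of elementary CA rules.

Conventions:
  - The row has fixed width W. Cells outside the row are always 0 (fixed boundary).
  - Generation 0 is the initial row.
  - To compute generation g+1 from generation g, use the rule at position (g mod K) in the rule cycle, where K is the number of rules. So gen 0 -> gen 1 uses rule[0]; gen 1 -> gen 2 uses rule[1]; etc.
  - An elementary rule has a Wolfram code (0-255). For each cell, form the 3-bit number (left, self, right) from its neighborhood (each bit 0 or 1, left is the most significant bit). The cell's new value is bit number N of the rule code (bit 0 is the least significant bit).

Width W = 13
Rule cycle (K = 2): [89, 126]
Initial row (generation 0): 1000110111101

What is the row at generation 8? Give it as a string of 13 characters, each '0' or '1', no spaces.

Gen 0: 1000110111101
Gen 1 (rule 89): 0110110100100
Gen 2 (rule 126): 1111111111110
Gen 3 (rule 89): 1000000000011
Gen 4 (rule 126): 1100000000111
Gen 5 (rule 89): 1111111110101
Gen 6 (rule 126): 1000000011111
Gen 7 (rule 89): 0111111010001
Gen 8 (rule 126): 1100001111011

Answer: 1100001111011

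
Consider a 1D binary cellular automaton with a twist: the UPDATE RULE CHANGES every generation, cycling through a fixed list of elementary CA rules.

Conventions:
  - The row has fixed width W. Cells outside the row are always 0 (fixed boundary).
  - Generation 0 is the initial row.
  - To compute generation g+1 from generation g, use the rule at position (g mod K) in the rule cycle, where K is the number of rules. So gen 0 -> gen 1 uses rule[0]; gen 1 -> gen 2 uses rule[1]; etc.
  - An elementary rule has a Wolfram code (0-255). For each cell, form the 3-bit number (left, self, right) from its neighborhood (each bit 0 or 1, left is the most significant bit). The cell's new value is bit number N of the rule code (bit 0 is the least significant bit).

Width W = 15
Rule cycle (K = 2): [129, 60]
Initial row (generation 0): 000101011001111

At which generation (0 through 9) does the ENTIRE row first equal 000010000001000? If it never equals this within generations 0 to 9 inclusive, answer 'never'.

Answer: 4

Derivation:
Gen 0: 000101011001111
Gen 1 (rule 129): 110000000000110
Gen 2 (rule 60): 101000000000101
Gen 3 (rule 129): 000011111110000
Gen 4 (rule 60): 000010000001000
Gen 5 (rule 129): 111000111100011
Gen 6 (rule 60): 100100100010010
Gen 7 (rule 129): 000000001000000
Gen 8 (rule 60): 000000001100000
Gen 9 (rule 129): 111111100001111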